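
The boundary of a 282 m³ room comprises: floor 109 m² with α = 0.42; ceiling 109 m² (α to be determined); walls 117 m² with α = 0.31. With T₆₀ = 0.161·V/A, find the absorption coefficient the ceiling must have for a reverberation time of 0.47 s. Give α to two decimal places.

0.13

A = 0.161·V/T₆₀ = 0.161·282/0.47 = 96.60 m² sabins.
Absorption from the other surfaces = 109·0.42 + 117·0.31 = 82.05 m², so the ceiling must supply 14.55 m² over 109 m².
α = 14.55/109 = 0.133.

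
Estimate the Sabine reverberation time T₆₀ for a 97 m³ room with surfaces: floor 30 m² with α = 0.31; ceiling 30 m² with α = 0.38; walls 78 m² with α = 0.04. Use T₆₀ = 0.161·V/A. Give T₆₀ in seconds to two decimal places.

Summing Sᵢαᵢ: 30·0.31 + 30·0.38 + 78·0.04 = 23.82 m².
T₆₀ = 0.161·V/A = 0.161·97/23.82 = 0.656 s.

0.66 s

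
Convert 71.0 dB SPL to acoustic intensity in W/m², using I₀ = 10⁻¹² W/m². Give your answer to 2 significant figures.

1.3e-05 W/m²

L = 10·log₁₀(I/I₀) ⇒ I = I₀·10^(L/10) = 10⁻¹² × 10^7.10.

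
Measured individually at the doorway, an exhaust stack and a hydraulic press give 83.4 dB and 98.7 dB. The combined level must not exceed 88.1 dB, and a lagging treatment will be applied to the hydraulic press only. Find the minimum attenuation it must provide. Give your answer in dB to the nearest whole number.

The untreated sources together contribute 10^(83.4/10) = 2.188e+08, i.e. 83.40 dB.
The limit corresponds to 10^(88.1/10) = 6.457e+08; subtracting the fixed part leaves 4.269e+08 for the hydraulic press, i.e. 86.30 dB.
So the hydraulic press must be reduced from 98.7 to 86.30 dB: IL = 12.40 dB.

12 dB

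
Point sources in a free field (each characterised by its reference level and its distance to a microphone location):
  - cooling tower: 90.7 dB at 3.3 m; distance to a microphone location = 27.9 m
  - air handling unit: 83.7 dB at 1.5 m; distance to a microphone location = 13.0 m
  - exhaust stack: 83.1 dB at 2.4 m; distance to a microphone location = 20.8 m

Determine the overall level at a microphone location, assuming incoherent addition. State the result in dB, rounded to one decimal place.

First find each source's level at the receiver (point-source: −20·log₁₀(r/r_ref)), then combine on an intensity basis.
cooling tower: 90.7 − 20·log₁₀(27.9/3.3) = 90.7 − 18.54 = 72.16 dB.
air handling unit: 83.7 − 20·log₁₀(13.0/1.5) = 83.7 − 18.76 = 64.94 dB.
exhaust stack: 83.1 − 20·log₁₀(20.8/2.4) = 83.1 − 18.76 = 64.34 dB.
Σ 10^(L/10) = 2.228e+07 → L_total = 10·log₁₀(2.228e+07) = 73.48 dB.

73.5 dB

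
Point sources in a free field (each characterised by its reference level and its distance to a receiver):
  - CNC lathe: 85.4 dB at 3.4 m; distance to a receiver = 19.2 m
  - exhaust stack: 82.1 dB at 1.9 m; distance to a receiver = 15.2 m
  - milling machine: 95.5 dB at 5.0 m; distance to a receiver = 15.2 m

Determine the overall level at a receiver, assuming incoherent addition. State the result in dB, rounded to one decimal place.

86.0 dB

Apply inverse-square spreading to bring every level to the receiver, then sum 10^(L/10).
CNC lathe: 85.4 − 20·log₁₀(19.2/3.4) = 85.4 − 15.04 = 70.36 dB.
exhaust stack: 82.1 − 20·log₁₀(15.2/1.9) = 82.1 − 18.06 = 64.04 dB.
milling machine: 95.5 − 20·log₁₀(15.2/5.0) = 95.5 − 9.66 = 85.84 dB.
Σ 10^(L/10) = 3.973e+08 → L_total = 10·log₁₀(3.973e+08) = 85.99 dB.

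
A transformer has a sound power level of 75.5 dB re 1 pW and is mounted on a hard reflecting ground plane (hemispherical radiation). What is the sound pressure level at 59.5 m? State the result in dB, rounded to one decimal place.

32.0 dB

L_p = L_w − 10·log₁₀(2π·r²) with r = 59.5 m.
2π·r² = 2.224e+04 m², 10·log₁₀ of that is 43.472 dB.
L_p = 75.5 − 43.472 = 32.03 dB.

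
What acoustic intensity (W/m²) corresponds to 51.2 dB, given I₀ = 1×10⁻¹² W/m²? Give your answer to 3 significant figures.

I/I₀ = 10^(51.2/10) = 1.318e+05, so I = 1.318e+05 × 10⁻¹² W/m².

1.32e-07 W/m²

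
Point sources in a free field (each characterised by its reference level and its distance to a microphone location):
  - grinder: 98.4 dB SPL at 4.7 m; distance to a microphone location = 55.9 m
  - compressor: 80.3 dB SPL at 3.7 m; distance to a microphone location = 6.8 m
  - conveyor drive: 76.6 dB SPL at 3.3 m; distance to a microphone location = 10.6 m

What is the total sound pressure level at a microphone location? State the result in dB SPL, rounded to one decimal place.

79.3 dB SPL

Propagate each source to the receiver with L = L_ref − 20·log₁₀(r/r_ref), then add intensities.
grinder: 98.4 − 20·log₁₀(55.9/4.7) = 98.4 − 21.51 = 76.89 dB SPL.
compressor: 80.3 − 20·log₁₀(6.8/3.7) = 80.3 − 5.29 = 75.01 dB SPL.
conveyor drive: 76.6 − 20·log₁₀(10.6/3.3) = 76.6 − 10.14 = 66.46 dB SPL.
Σ 10^(L/10) = 8.506e+07 → L_total = 10·log₁₀(8.506e+07) = 79.30 dB SPL.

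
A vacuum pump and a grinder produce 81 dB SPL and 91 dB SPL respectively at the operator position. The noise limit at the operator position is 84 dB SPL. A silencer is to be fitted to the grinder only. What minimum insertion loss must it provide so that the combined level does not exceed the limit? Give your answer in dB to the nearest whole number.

Everything except the grinder sums to 10^(81/10) = 1.259e+08 in linear terms, 81.00 dB SPL.
The limit corresponds to 10^(84/10) = 2.512e+08; subtracting the fixed part leaves 1.253e+08 for the grinder, i.e. 80.98 dB SPL.
So the grinder must be reduced from 91 to 80.98 dB SPL: IL = 10.02 dB.

10 dB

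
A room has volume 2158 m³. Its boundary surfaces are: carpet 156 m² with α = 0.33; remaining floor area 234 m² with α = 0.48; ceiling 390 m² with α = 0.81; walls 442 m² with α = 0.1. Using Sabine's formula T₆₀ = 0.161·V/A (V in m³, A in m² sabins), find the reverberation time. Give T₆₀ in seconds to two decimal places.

Total absorption A = 156·0.33 + 234·0.48 + 390·0.81 + 442·0.1 = 523.90 m² sabins.
T₆₀ = 0.161·V/A = 0.161·2158/523.90 = 0.663 s.

0.66 s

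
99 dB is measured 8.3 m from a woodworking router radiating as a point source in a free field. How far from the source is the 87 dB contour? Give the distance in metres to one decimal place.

33.0 m

The 12.0 dB drop corresponds to a distance ratio of 10^(12.0/20) for a point source.
r₂ = 8.3·10^((99−87)/20) = 8.3·10^(12.0/20) = 33.04 m.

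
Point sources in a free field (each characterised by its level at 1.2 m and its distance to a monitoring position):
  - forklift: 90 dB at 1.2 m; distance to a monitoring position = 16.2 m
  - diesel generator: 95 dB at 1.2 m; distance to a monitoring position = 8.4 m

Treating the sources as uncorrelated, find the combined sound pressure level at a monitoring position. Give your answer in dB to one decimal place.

First find each source's level at the receiver (point-source: −20·log₁₀(r/r_ref)), then combine on an intensity basis.
forklift: 90 − 20·log₁₀(16.2/1.2) = 90 − 22.61 = 67.39 dB.
diesel generator: 95 − 20·log₁₀(8.4/1.2) = 95 − 16.90 = 78.10 dB.
Σ 10^(L/10) = 7.002e+07 → L_total = 10·log₁₀(7.002e+07) = 78.45 dB.

78.5 dB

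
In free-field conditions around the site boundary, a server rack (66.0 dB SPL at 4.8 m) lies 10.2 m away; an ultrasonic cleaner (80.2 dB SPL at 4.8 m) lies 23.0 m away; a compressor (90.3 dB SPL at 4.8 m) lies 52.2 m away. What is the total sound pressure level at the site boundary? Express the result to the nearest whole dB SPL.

72 dB SPL

Propagate each source to the receiver with L = L_ref − 20·log₁₀(r/r_ref), then add intensities.
server rack: 66.0 − 20·log₁₀(10.2/4.8) = 66.0 − 6.55 = 59.45 dB SPL.
ultrasonic cleaner: 80.2 − 20·log₁₀(23.0/4.8) = 80.2 − 13.61 = 66.59 dB SPL.
compressor: 90.3 − 20·log₁₀(52.2/4.8) = 90.3 − 20.73 = 69.57 dB SPL.
Σ 10^(L/10) = 1.450e+07 → L_total = 10·log₁₀(1.450e+07) = 71.61 dB SPL.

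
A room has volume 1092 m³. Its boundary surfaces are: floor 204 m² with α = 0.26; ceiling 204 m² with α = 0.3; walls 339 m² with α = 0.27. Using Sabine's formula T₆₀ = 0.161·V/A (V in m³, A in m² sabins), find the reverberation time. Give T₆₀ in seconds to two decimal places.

Summing Sᵢαᵢ: 204·0.26 + 204·0.3 + 339·0.27 = 205.77 m².
T₆₀ = 0.161 × 1092 / 205.77 = 0.854 s.

0.85 s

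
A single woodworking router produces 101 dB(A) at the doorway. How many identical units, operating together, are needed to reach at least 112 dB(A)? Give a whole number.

13

The shortfall is 112 − 101 = 11.0 dB, and N units add 10·log₁₀ N, so need 10·log₁₀ N ≥ 11.0.
N ≥ 10^(11.0/10) = 12.589, so N = 13.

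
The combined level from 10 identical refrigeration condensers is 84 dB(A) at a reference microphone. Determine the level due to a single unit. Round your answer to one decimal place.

74.0 dB(A)

10 equal contributions raise the level by 10·log₁₀ 10 = 10.000 dB, so each unit alone gives 84 − 10.000.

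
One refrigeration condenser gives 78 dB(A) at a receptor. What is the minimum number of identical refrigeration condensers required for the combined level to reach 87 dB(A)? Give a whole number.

8

The shortfall is 87 − 78 = 9.0 dB, and N units add 10·log₁₀ N, so need 10·log₁₀ N ≥ 9.0.
N ≥ 10^(9.0/10) = 7.943, so N = 8.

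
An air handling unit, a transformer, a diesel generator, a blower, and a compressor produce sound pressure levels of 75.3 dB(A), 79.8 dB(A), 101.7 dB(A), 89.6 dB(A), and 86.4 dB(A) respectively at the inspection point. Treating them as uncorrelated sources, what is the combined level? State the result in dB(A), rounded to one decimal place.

102.1 dB(A)

Incoherent sources combine by intensity addition: L_total = 10·log₁₀(Σ 10^(L_i/10)).
Σ 10^(L/10) = 10^(75.3/10) + 10^(79.8/10) + 10^(101.7/10) + 10^(89.6/10) + 10^(86.4/10) = 1.627e+10.
L_total = 10·log₁₀(1.627e+10) = 102.11 dB(A).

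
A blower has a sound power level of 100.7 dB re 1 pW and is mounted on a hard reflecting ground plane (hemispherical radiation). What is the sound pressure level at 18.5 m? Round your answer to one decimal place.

67.4 dB

The power spreads over a hemisphere of area 2π·r², so L_p = L_w − 10·log₁₀(2π·r²).
2π·r² = 2150 m², 10·log₁₀ of that is 33.325 dB.
L_p = 100.7 − 33.325 = 67.37 dB.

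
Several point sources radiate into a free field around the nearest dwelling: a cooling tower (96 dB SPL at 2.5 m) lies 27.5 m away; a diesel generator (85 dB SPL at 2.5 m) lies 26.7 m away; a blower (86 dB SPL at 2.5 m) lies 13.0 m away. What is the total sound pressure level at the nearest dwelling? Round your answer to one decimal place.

Propagate each source to the receiver with L = L_ref − 20·log₁₀(r/r_ref), then add intensities.
cooling tower: 96 − 20·log₁₀(27.5/2.5) = 96 − 20.83 = 75.17 dB SPL.
diesel generator: 85 − 20·log₁₀(26.7/2.5) = 85 − 20.57 = 64.43 dB SPL.
blower: 86 − 20·log₁₀(13.0/2.5) = 86 − 14.32 = 71.68 dB SPL.
Σ 10^(L/10) = 5.040e+07 → L_total = 10·log₁₀(5.040e+07) = 77.02 dB SPL.

77.0 dB SPL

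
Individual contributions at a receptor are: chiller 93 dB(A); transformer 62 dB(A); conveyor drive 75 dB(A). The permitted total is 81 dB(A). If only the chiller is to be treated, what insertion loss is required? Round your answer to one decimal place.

13.3 dB

Fixed contribution from the other sources: Σ 10^(L/10) = 10^(62/10) + 10^(75/10) = 3.321e+07 (75.21 dB(A)).
The limit corresponds to 10^(81/10) = 1.259e+08; subtracting the fixed part leaves 9.268e+07 for the chiller, i.e. 79.67 dB(A).
Required insertion loss = 93 − 79.67 = 13.33 dB.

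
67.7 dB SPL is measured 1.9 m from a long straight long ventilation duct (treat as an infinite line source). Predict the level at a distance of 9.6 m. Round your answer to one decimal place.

60.7 dB SPL

For a line source, L₂ = L₁ − 10·log₁₀(r₂/r₁).
L₂ = 67.7 − 10·log₁₀(9.6/1.9) = 67.7 − 7.035 = 60.66 dB SPL.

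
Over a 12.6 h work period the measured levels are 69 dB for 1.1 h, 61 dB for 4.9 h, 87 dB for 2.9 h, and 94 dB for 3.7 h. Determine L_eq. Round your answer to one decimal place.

89.3 dB

The energy average is taken in the linear domain: L_eq = 10·log₁₀[(Σ tᵢ·10^(Lᵢ/10))/T], T = 12.6 h.
Σ tᵢ·10^(Lᵢ/10) = 1.1·10^(69/10) + 4.9·10^(61/10) + 2.9·10^(87/10) + 3.7·10^(94/10) = 1.076e+10.
L_eq = 10·log₁₀(1.076e+10/12.6) = 89.32 dB.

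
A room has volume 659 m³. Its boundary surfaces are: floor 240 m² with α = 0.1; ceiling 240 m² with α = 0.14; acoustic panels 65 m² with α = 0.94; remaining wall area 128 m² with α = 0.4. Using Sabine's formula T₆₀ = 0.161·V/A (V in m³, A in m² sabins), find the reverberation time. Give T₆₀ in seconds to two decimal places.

0.62 s

A = Σ Sᵢαᵢ = 240·0.1 + 240·0.14 + 65·0.94 + 128·0.4 = 169.90 m².
T₆₀ = 0.161 × 659 / 169.90 = 0.624 s.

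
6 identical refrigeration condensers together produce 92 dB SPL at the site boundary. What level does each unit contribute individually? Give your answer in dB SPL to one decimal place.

6 equal contributions raise the level by 10·log₁₀ 6 = 7.782 dB, so each unit alone gives 92 − 7.782.

84.2 dB SPL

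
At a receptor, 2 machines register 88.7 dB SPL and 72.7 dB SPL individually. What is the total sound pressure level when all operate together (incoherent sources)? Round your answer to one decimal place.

For uncorrelated sources the intensities add, so convert each level to linear form, sum, and take 10·log₁₀ of the total.
Σ 10^(L/10) = 10^(88.7/10) + 10^(72.7/10) = 7.599e+08.
L_total = 10·log₁₀(7.599e+08) = 88.81 dB SPL.

88.8 dB SPL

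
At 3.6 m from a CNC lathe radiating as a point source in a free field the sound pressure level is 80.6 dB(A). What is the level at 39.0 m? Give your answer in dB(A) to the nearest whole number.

60 dB(A)

Point-source attenuation: ΔL = 20·log₁₀(r₂/r₁) = 20·log₁₀(39.0/3.6) = 20.695 dB.
L₂ = 80.6 − 20·log₁₀(39.0/3.6) = 80.6 − 20.695 = 59.90 dB(A).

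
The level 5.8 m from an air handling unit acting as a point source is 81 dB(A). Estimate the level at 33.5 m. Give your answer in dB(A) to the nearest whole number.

Spherical spreading from a point source gives a 20·log₁₀(r₂/r₁) drop.
L₂ = 81 − 20·log₁₀(33.5/5.8) = 81 − 15.232 = 65.77 dB(A).

66 dB(A)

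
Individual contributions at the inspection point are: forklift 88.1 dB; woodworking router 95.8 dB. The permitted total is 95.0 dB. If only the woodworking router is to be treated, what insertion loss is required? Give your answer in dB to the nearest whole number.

Everything except the woodworking router sums to 10^(88.1/10) = 6.457e+08 in linear terms, 88.10 dB.
The limit corresponds to 10^(95.0/10) = 3.162e+09; subtracting the fixed part leaves 2.517e+09 for the woodworking router, i.e. 94.01 dB.
Required insertion loss = 95.8 − 94.01 = 1.79 dB.

2 dB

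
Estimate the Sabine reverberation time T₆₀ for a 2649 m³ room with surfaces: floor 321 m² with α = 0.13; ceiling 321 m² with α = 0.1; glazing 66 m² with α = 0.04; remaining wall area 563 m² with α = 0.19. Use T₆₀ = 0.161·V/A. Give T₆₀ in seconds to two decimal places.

2.32 s

Summing Sᵢαᵢ: 321·0.13 + 321·0.1 + 66·0.04 + 563·0.19 = 183.44 m².
T₆₀ = 0.161 × 2649 / 183.44 = 2.325 s.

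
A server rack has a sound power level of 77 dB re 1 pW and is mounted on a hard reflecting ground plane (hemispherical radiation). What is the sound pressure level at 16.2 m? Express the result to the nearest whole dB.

45 dB

Free-field hemispherical radiation: L_p = L_w − 10·log₁₀(2π·r²), r = 16.2 m.
2π·r² = 1649 m², 10·log₁₀ of that is 32.172 dB.
L_p = 77 − 32.172 = 44.83 dB.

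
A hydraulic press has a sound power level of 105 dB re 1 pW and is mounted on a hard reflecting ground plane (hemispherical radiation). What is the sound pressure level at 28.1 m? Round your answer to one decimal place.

68.0 dB

The power spreads over a hemisphere of area 2π·r², so L_p = L_w − 10·log₁₀(2π·r²).
2π·r² = 4961 m², 10·log₁₀ of that is 36.956 dB.
L_p = 105 − 36.956 = 68.04 dB.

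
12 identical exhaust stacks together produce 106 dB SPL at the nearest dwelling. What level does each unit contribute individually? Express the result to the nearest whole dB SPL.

For N identical incoherent sources L_total = L₁ + 10·log₁₀ N, so L₁ = 106 − 10·log₁₀(12) = 106 − 10.792.

95 dB SPL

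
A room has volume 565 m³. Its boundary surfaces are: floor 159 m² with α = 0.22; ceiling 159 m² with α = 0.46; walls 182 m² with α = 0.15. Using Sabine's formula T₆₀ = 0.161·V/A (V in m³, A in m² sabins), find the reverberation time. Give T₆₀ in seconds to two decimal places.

0.67 s

Summing Sᵢαᵢ: 159·0.22 + 159·0.46 + 182·0.15 = 135.42 m².
T₆₀ = 0.161·V/A = 0.161·565/135.42 = 0.672 s.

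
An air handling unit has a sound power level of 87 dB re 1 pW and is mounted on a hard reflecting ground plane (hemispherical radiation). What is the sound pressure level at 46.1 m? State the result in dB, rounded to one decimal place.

The power spreads over a hemisphere of area 2π·r², so L_p = L_w − 10·log₁₀(2π·r²).
2π·r² = 1.335e+04 m², 10·log₁₀ of that is 41.256 dB.
L_p = 87 − 41.256 = 45.74 dB.

45.7 dB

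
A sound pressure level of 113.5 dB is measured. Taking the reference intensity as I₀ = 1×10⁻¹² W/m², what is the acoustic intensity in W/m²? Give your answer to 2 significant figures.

L = 10·log₁₀(I/I₀) ⇒ I = I₀·10^(L/10) = 10⁻¹² × 10^11.35.

0.22 W/m²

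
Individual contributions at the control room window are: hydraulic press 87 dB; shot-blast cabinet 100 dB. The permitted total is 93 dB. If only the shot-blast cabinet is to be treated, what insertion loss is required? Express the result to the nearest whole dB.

8 dB

The untreated sources together contribute 10^(87/10) = 5.012e+08, i.e. 87.00 dB.
The limit corresponds to 10^(93/10) = 1.995e+09; subtracting the fixed part leaves 1.494e+09 for the shot-blast cabinet, i.e. 91.74 dB.
So the shot-blast cabinet must be reduced from 100 to 91.74 dB: IL = 8.26 dB.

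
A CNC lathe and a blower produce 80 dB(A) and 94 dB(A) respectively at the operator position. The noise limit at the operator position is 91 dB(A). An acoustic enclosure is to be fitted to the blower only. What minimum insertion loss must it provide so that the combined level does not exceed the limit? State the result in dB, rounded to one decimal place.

Fixed contribution from the other source: Σ 10^(L/10) = 10^(80/10) = 1.000e+08 (80.00 dB(A)).
The limit corresponds to 10^(91/10) = 1.259e+09; subtracting the fixed part leaves 1.159e+09 for the blower, i.e. 90.64 dB(A).
So the blower must be reduced from 94 to 90.64 dB(A): IL = 3.36 dB.

3.4 dB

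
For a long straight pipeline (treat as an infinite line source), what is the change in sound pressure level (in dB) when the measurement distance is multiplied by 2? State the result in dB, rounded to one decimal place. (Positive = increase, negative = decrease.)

Line-source spreading: ΔL = −10·log₁₀(r₂/r₁).
ΔL = −10·log₁₀(2) = -3.01 dB.

-3.0 dB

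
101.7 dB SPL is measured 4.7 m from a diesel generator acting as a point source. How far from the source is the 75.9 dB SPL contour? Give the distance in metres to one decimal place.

The 25.8 dB drop corresponds to a distance ratio of 10^(25.8/20) for a point source.
r₂ = 4.7·10^((101.7−75.9)/20) = 4.7·10^(25.8/20) = 91.64 m.

91.6 m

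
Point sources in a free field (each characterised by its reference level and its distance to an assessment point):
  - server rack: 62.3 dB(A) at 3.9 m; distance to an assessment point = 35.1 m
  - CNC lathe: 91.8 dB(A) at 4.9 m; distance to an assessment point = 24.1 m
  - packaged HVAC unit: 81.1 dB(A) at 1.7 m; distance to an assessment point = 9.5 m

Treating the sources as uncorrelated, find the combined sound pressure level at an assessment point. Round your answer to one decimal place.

First find each source's level at the receiver (point-source: −20·log₁₀(r/r_ref)), then combine on an intensity basis.
server rack: 62.3 − 20·log₁₀(35.1/3.9) = 62.3 − 19.08 = 43.22 dB(A).
CNC lathe: 91.8 − 20·log₁₀(24.1/4.9) = 91.8 − 13.84 = 77.96 dB(A).
packaged HVAC unit: 81.1 − 20·log₁₀(9.5/1.7) = 81.1 − 14.95 = 66.15 dB(A).
Σ 10^(L/10) = 6.672e+07 → L_total = 10·log₁₀(6.672e+07) = 78.24 dB(A).

78.2 dB(A)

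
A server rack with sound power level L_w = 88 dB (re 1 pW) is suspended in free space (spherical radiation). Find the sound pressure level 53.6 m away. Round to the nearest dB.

42 dB

Free-field spherical radiation: L_p = L_w − 10·log₁₀(4π·r²), r = 53.6 m.
4π·r² = 3.61e+04 m², 10·log₁₀ of that is 45.575 dB.
L_p = 88 − 45.575 = 42.42 dB.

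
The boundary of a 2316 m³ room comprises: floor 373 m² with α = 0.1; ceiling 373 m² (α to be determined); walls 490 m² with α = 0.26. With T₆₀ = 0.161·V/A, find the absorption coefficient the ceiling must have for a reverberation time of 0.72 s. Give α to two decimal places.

From T₆₀ = 0.161·V/A, the target T₆₀ = 0.72 s needs A = 0.161·2316/0.72 = 517.88 m².
Absorption from the other surfaces = 373·0.1 + 490·0.26 = 164.70 m², so the ceiling must supply 353.18 m² over 373 m².
α = 353.18/373 = 0.947.

0.95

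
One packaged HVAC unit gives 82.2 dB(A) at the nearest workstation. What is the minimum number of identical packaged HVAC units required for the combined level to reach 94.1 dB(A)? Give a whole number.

The shortfall is 94.1 − 82.2 = 11.9 dB, and N units add 10·log₁₀ N, so need 10·log₁₀ N ≥ 11.9.
N ≥ 10^(11.9/10) = 15.488, so N = 16.

16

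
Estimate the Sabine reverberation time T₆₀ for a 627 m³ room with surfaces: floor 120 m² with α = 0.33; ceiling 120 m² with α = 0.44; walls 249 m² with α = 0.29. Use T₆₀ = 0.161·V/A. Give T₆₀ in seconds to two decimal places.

0.61 s

Total absorption A = 120·0.33 + 120·0.44 + 249·0.29 = 164.61 m² sabins.
T₆₀ = 0.161·V/A = 0.161·627/164.61 = 0.613 s.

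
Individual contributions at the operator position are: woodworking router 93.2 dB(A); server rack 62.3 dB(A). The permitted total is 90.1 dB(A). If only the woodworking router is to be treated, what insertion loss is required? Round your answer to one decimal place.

Everything except the woodworking router sums to 10^(62.3/10) = 1.698e+06 in linear terms, 62.30 dB(A).
The limit corresponds to 10^(90.1/10) = 1.023e+09; subtracting the fixed part leaves 1.022e+09 for the woodworking router, i.e. 90.09 dB(A).
Required insertion loss = 93.2 − 90.09 = 3.11 dB.

3.1 dB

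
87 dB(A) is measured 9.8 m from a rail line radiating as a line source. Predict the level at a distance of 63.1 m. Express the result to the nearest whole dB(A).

79 dB(A)

Cylindrical spreading from a line source gives a 10·log₁₀(r₂/r₁) drop.
L₂ = 87 − 10·log₁₀(63.1/9.8) = 87 − 8.088 = 78.91 dB(A).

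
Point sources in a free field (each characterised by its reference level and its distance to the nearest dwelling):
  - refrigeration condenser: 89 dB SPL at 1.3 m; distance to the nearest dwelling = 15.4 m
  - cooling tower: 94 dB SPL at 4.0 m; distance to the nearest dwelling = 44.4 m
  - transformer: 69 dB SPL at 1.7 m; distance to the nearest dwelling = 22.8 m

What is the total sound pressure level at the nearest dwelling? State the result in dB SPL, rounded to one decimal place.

Propagate each source to the receiver with L = L_ref − 20·log₁₀(r/r_ref), then add intensities.
refrigeration condenser: 89 − 20·log₁₀(15.4/1.3) = 89 − 21.47 = 67.53 dB SPL.
cooling tower: 94 − 20·log₁₀(44.4/4.0) = 94 − 20.91 = 73.09 dB SPL.
transformer: 69 − 20·log₁₀(22.8/1.7) = 69 − 22.55 = 46.45 dB SPL.
Σ 10^(L/10) = 2.609e+07 → L_total = 10·log₁₀(2.609e+07) = 74.17 dB SPL.

74.2 dB SPL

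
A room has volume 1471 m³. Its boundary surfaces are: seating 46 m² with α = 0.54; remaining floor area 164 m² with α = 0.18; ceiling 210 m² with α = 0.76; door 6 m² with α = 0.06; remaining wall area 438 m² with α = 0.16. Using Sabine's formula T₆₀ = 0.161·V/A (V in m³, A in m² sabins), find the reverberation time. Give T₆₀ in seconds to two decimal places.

0.83 s

Total absorption A = 46·0.54 + 164·0.18 + 210·0.76 + 6·0.06 + 438·0.16 = 284.40 m² sabins.
T₆₀ = 0.161 × 1471 / 284.40 = 0.833 s.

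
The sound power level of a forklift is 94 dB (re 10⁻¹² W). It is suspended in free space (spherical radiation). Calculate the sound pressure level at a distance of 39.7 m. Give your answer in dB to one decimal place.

51.0 dB

The power spreads over a sphere of area 4π·r², so L_p = L_w − 10·log₁₀(4π·r²).
4π·r² = 1.981e+04 m², 10·log₁₀ of that is 42.968 dB.
L_p = 94 − 42.968 = 51.03 dB.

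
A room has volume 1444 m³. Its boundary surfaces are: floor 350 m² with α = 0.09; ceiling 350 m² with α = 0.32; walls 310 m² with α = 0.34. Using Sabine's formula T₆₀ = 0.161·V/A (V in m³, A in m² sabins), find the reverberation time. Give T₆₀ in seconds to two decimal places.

A = Σ Sᵢαᵢ = 350·0.09 + 350·0.32 + 310·0.34 = 248.90 m².
T₆₀ = 0.161 × 1444 / 248.90 = 0.934 s.

0.93 s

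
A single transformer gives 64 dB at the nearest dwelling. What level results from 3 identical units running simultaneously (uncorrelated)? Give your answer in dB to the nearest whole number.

L_total = L₁ + 10·log₁₀ N for N identical incoherent sources.
L_total = 64 + 10·log₁₀(3) = 64 + 4.771 = 68.77 dB.

69 dB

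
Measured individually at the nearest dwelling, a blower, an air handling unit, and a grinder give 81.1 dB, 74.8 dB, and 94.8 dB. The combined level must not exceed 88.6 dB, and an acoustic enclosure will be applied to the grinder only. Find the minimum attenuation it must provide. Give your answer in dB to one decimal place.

Fixed contribution from the other sources: Σ 10^(L/10) = 10^(81.1/10) + 10^(74.8/10) = 1.590e+08 (82.01 dB).
The limit corresponds to 10^(88.6/10) = 7.244e+08; subtracting the fixed part leaves 5.654e+08 for the grinder, i.e. 87.52 dB.
So the grinder must be reduced from 94.8 to 87.52 dB: IL = 7.28 dB.

7.3 dB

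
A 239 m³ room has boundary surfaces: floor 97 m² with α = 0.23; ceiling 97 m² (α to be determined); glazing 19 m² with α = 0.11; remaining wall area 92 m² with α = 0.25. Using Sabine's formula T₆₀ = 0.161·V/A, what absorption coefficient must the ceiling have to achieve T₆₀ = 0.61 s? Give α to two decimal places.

A = 0.161·V/T₆₀ = 0.161·239/0.61 = 63.08 m² sabins.
Absorption from the other surfaces = 97·0.23 + 19·0.11 + 92·0.25 = 47.40 m², so the ceiling must supply 15.68 m² over 97 m².
α = 15.68/97 = 0.162.

0.16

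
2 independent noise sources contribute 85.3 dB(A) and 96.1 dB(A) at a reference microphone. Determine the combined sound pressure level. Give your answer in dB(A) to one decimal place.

96.4 dB(A)

Incoherent sources combine by intensity addition: L_total = 10·log₁₀(Σ 10^(L_i/10)).
Σ 10^(L/10) = 10^(85.3/10) + 10^(96.1/10) = 4.413e+09.
L_total = 10·log₁₀(4.413e+09) = 96.45 dB(A).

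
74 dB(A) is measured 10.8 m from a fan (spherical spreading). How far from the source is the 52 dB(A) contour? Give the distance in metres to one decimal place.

136.0 m

The 22.0 dB drop corresponds to a distance ratio of 10^(22.0/20) for a point source.
r₂ = 10.8·10^((74−52)/20) = 10.8·10^(22.0/20) = 135.96 m.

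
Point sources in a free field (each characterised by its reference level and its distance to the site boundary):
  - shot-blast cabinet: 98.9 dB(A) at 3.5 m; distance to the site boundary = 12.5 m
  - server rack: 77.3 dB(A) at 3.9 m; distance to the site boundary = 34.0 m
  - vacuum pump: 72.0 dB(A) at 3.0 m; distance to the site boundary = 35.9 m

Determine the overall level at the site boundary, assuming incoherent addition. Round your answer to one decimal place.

First find each source's level at the receiver (point-source: −20·log₁₀(r/r_ref)), then combine on an intensity basis.
shot-blast cabinet: 98.9 − 20·log₁₀(12.5/3.5) = 98.9 − 11.06 = 87.84 dB(A).
server rack: 77.3 − 20·log₁₀(34.0/3.9) = 77.3 − 18.81 = 58.49 dB(A).
vacuum pump: 72.0 − 20·log₁₀(35.9/3.0) = 72.0 − 21.56 = 50.44 dB(A).
Σ 10^(L/10) = 6.094e+08 → L_total = 10·log₁₀(6.094e+08) = 87.85 dB(A).

87.8 dB(A)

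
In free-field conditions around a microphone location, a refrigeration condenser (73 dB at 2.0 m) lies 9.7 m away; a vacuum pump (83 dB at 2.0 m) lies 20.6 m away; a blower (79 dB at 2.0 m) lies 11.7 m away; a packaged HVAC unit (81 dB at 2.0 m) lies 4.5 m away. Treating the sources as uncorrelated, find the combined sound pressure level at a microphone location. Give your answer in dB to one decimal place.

Propagate each source to the receiver with L = L_ref − 20·log₁₀(r/r_ref), then add intensities.
refrigeration condenser: 73 − 20·log₁₀(9.7/2.0) = 73 − 13.71 = 59.29 dB.
vacuum pump: 83 − 20·log₁₀(20.6/2.0) = 83 − 20.26 = 62.74 dB.
blower: 79 − 20·log₁₀(11.7/2.0) = 79 − 15.34 = 63.66 dB.
packaged HVAC unit: 81 − 20·log₁₀(4.5/2.0) = 81 − 7.04 = 73.96 dB.
Σ 10^(L/10) = 2.992e+07 → L_total = 10·log₁₀(2.992e+07) = 74.76 dB.

74.8 dB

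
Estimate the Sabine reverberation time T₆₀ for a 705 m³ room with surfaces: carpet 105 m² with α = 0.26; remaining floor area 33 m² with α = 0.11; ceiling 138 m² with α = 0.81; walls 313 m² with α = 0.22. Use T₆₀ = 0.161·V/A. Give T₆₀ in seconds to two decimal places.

A = Σ Sᵢαᵢ = 105·0.26 + 33·0.11 + 138·0.81 + 313·0.22 = 211.57 m².
T₆₀ = 0.161·V/A = 0.161·705/211.57 = 0.536 s.

0.54 s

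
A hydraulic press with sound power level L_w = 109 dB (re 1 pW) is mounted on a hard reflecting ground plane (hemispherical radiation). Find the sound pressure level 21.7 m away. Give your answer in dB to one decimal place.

74.3 dB

The power spreads over a hemisphere of area 2π·r², so L_p = L_w − 10·log₁₀(2π·r²).
2π·r² = 2959 m², 10·log₁₀ of that is 34.711 dB.
L_p = 109 − 34.711 = 74.29 dB.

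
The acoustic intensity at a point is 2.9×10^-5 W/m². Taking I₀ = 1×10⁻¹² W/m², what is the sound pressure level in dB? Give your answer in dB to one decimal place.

Dividing by I₀ shifts the exponent by 12: I/I₀ = 2.9×10^7.
L = 10·(0.4624 + 7) = 74.62 dB.

74.6 dB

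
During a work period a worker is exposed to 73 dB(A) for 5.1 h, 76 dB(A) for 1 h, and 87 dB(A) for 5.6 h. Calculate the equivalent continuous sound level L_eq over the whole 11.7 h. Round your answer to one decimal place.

Weight each interval's intensity by its duration and average over T = 11.7 h:
Σ tᵢ·10^(Lᵢ/10) = 5.1·10^(73/10) + 1·10^(76/10) + 5.6·10^(87/10) = 2.948e+09.
L_eq = 10·log₁₀(2.948e+09/11.7) = 84.01 dB(A).

84.0 dB(A)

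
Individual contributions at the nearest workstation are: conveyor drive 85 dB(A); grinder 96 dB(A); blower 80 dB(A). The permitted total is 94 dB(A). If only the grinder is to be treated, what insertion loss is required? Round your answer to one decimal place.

2.8 dB

The untreated sources together contribute 10^(85/10) + 10^(80/10) = 4.162e+08, i.e. 86.19 dB(A).
The limit corresponds to 10^(94/10) = 2.512e+09; subtracting the fixed part leaves 2.096e+09 for the grinder, i.e. 93.21 dB(A).
So the grinder must be reduced from 96 to 93.21 dB(A): IL = 2.79 dB.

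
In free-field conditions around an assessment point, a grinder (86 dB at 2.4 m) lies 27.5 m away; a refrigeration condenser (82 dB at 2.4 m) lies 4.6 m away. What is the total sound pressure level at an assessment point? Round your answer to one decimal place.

76.6 dB

Apply inverse-square spreading to bring every level to the receiver, then sum 10^(L/10).
grinder: 86 − 20·log₁₀(27.5/2.4) = 86 − 21.18 = 64.82 dB.
refrigeration condenser: 82 − 20·log₁₀(4.6/2.4) = 82 − 5.65 = 76.35 dB.
Σ 10^(L/10) = 4.617e+07 → L_total = 10·log₁₀(4.617e+07) = 76.64 dB.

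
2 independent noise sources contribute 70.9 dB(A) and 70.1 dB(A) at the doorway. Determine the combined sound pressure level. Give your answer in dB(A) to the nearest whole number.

74 dB(A)

For uncorrelated sources the intensities add, so convert each level to linear form, sum, and take 10·log₁₀ of the total.
Σ 10^(L/10) = 10^(70.9/10) + 10^(70.1/10) = 2.254e+07.
L_total = 10·log₁₀(2.254e+07) = 73.53 dB(A).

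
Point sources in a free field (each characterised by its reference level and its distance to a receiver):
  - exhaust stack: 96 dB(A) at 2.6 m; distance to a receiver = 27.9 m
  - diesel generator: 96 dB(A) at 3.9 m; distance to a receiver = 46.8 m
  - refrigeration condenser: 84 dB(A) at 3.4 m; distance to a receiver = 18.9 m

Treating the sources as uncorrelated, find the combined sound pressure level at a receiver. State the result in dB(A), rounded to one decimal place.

Apply inverse-square spreading to bring every level to the receiver, then sum 10^(L/10).
exhaust stack: 96 − 20·log₁₀(27.9/2.6) = 96 − 20.61 = 75.39 dB(A).
diesel generator: 96 − 20·log₁₀(46.8/3.9) = 96 − 21.58 = 74.42 dB(A).
refrigeration condenser: 84 − 20·log₁₀(18.9/3.4) = 84 − 14.90 = 69.10 dB(A).
Σ 10^(L/10) = 7.035e+07 → L_total = 10·log₁₀(7.035e+07) = 78.47 dB(A).

78.5 dB(A)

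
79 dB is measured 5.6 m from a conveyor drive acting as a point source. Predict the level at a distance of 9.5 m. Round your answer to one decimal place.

Point-source attenuation: ΔL = 20·log₁₀(r₂/r₁) = 20·log₁₀(9.5/5.6) = 4.591 dB.
L₂ = 79 − 20·log₁₀(9.5/5.6) = 79 − 4.591 = 74.41 dB.

74.4 dB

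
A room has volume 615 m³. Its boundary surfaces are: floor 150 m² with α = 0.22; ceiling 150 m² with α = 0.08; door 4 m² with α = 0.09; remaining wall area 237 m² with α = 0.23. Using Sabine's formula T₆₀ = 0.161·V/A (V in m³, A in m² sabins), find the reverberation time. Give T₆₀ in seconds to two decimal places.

0.99 s

Summing Sᵢαᵢ: 150·0.22 + 150·0.08 + 4·0.09 + 237·0.23 = 99.87 m².
T₆₀ = 0.161 × 615 / 99.87 = 0.991 s.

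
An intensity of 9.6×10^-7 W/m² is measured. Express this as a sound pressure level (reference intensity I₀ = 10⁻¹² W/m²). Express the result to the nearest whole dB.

60 dB

L = 10·log₁₀(I/I₀) = 10·log₁₀(9.6×10^-7/10⁻¹²) = 10·log₁₀(9.6×10^5).
L = 10·(0.9823 + 5) = 59.82 dB.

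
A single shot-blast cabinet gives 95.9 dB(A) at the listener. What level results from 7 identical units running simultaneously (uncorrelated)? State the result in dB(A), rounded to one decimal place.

104.4 dB(A)

L_total = L₁ + 10·log₁₀ N for N identical incoherent sources.
L_total = 95.9 + 10·log₁₀(7) = 95.9 + 8.451 = 104.35 dB(A).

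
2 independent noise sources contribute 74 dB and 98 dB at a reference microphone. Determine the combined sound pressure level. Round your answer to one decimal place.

Incoherent sources combine by intensity addition: L_total = 10·log₁₀(Σ 10^(L_i/10)).
Σ 10^(L/10) = 10^(74/10) + 10^(98/10) = 6.335e+09.
L_total = 10·log₁₀(6.335e+09) = 98.02 dB.

98.0 dB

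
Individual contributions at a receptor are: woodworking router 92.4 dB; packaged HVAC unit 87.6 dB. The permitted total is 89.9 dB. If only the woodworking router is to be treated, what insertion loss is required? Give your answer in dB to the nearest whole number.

Everything except the woodworking router sums to 10^(87.6/10) = 5.754e+08 in linear terms, 87.60 dB.
To meet 89.9 dB overall, the treated woodworking router may contribute at most 10^(89.9/10) − 5.754e+08 = 4.018e+08, i.e. 86.04 dB.
Required insertion loss = 92.4 − 86.04 = 6.36 dB.

6 dB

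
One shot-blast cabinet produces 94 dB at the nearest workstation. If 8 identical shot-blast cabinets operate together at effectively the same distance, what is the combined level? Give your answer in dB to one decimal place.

With 8 equal, uncorrelated contributions the intensity is 8× that of one unit, giving a rise of 10·log₁₀ 8.
L_total = 94 + 10·log₁₀(8) = 94 + 9.031 = 103.03 dB.

103.0 dB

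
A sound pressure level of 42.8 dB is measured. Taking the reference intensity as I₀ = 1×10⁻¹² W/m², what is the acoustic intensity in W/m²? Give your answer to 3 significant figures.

1.91e-08 W/m²

I = I₀·10^(L/10) = 10⁻¹² × 10^(42.8/10) = 10^(-7.720).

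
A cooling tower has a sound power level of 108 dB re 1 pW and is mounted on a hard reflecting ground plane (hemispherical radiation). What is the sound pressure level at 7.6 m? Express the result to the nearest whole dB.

The power spreads over a hemisphere of area 2π·r², so L_p = L_w − 10·log₁₀(2π·r²).
2π·r² = 362.9 m², 10·log₁₀ of that is 25.598 dB.
L_p = 108 − 25.598 = 82.40 dB.

82 dB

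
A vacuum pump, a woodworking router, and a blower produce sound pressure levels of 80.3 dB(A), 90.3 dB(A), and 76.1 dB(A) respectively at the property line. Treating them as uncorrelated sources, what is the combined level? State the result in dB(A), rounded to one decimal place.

90.9 dB(A)

For uncorrelated sources the intensities add, so convert each level to linear form, sum, and take 10·log₁₀ of the total.
Σ 10^(L/10) = 10^(80.3/10) + 10^(90.3/10) + 10^(76.1/10) = 1.219e+09.
L_total = 10·log₁₀(1.219e+09) = 90.86 dB(A).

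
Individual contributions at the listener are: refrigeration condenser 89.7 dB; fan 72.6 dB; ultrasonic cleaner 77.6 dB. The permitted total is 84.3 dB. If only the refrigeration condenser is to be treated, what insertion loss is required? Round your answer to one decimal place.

Fixed contribution from the other sources: Σ 10^(L/10) = 10^(72.6/10) + 10^(77.6/10) = 7.574e+07 (78.79 dB).
To meet 84.3 dB overall, the treated refrigeration condenser may contribute at most 10^(84.3/10) − 7.574e+07 = 1.934e+08, i.e. 82.86 dB.
Required insertion loss = 89.7 − 82.86 = 6.84 dB.

6.8 dB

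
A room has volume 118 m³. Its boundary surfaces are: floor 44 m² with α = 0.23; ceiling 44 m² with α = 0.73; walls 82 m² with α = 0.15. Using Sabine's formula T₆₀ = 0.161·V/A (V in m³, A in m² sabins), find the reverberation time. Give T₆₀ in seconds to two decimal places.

A = Σ Sᵢαᵢ = 44·0.23 + 44·0.73 + 82·0.15 = 54.54 m².
T₆₀ = 0.161·V/A = 0.161·118/54.54 = 0.348 s.

0.35 s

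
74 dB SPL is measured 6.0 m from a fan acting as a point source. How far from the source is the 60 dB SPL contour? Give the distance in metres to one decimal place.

The 14.0 dB drop corresponds to a distance ratio of 10^(14.0/20) for a point source.
r₂ = 6.0·10^((74−60)/20) = 6.0·10^(14.0/20) = 30.07 m.

30.1 m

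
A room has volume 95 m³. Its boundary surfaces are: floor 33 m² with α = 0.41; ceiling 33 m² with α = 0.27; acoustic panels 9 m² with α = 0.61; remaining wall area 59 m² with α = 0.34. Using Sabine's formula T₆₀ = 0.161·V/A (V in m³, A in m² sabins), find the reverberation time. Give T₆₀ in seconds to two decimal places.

Summing Sᵢαᵢ: 33·0.41 + 33·0.27 + 9·0.61 + 59·0.34 = 47.99 m².
T₆₀ = 0.161·V/A = 0.161·95/47.99 = 0.319 s.

0.32 s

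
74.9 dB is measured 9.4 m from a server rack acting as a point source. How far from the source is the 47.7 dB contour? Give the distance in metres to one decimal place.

Point-source spreading drops the level by 20·log₁₀(r₂/r₁); inverting, r₂/r₁ = 10^(ΔL/20).
r₂ = 9.4·10^((74.9−47.7)/20) = 9.4·10^(27.2/20) = 215.34 m.

215.3 m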